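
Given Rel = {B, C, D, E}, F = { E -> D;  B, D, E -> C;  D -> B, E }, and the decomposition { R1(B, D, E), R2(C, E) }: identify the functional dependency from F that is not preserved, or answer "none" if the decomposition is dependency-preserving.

E → D lies within R1.
B, D, E → C: restricted closure across fragments reaches C.
D → B, E lies within R1.
Every dependency is enforceable on the fragments, so the decomposition is dependency-preserving.

none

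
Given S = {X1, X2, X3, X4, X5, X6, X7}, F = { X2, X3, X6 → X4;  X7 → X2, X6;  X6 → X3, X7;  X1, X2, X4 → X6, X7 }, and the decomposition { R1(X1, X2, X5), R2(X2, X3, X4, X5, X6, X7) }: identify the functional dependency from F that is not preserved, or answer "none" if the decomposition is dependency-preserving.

X1, X2, X4 → X6, X7

Check X1, X2, X4 → X6, X7: no single fragment contains all of {X1, X2, X4, X6, X7}, and the restricted closure of {X1, X2, X4} across the fragments never reaches {X6, X7}.
X2, X3, X6 → X4 is preserved.
X7 → X2, X6 is preserved.
X6 → X3, X7 is preserved.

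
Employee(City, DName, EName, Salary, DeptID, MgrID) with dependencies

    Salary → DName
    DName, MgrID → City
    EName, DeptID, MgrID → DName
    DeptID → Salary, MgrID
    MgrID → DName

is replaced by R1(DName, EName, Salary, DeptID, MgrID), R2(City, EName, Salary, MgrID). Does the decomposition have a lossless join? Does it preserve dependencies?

Lossless test: (EName, Salary, MgrID)⁺ = {City, DName, EName, Salary, MgrID}, which contains all of one fragment — lossless.
Dependency preservation: DName, MgrID → City is not contained in any single fragment, but the restricted closure of its left-hand side across the fragments still reaches the right-hand side; the remaining FDs each lie inside some fragment. All dependencies are preserved.

lossless and dependency-preserving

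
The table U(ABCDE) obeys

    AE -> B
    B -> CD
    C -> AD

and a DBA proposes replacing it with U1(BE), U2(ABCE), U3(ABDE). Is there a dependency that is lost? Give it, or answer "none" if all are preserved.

Check C → AD: no single fragment contains all of {ACD}, and the restricted closure of {C} across the fragments never reaches {AD}.
AE → B is preserved.
B → CD is preserved.

C -> AD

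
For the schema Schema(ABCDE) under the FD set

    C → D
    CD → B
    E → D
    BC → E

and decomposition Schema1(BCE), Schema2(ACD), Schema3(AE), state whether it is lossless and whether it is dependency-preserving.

Lossless test (chase): Rows 1 and 2 agree on C; apply C→D and equate their D entries. Rows 1 and 2 agree on CD; apply CD→B and equate their B entries. Rows 1 and 3 agree on E; apply E→D and equate their D entries. Rows 1 and 2 agree on BC; apply BC→E and equate their E entries. Row 2 is now all distinguished symbols — the join is lossless.
Dependency preservation: the restricted closure of {E} across the fragments never reaches {D}, so E → D cannot be enforced without a join — not preserved.

lossless but not dependency-preserving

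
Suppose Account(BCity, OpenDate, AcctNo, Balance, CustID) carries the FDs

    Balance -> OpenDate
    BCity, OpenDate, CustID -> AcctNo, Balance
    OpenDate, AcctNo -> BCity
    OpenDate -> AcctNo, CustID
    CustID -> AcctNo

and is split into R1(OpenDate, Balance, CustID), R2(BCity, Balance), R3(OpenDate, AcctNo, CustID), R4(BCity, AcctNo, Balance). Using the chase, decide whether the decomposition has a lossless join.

Yes

Chase test. Columns are BCity, OpenDate, AcctNo, Balance, CustID; row i has aⱼ where attribute j ∈ Ri, else bᵢⱼ.
Initial tableau (one row per fragment):
  row 1: b11 a2 b13 a4 a5
  row 2: a1 b22 b23 a4 b25
  row 3: b31 a2 a3 b34 a5
  row 4: a1 b42 a3 a4 b45
Rows 1 and 2 agree on Balance; apply Balance→OpenDate and equate their OpenDate entries.
Rows 1 and 4 agree on Balance; apply Balance→OpenDate and equate their OpenDate entries.
Rows 3 and 4 agree on OpenDate, AcctNo; apply OpenDate, AcctNo→BCity and equate their BCity entries.
Rows 1 and 2 agree on OpenDate; apply OpenDate→AcctNo, CustID and equate their AcctNo, CustID entries.
Rows 1 and 3 agree on OpenDate; apply OpenDate→AcctNo, CustID and equate their AcctNo, CustID entries.
Rows 1 and 4 agree on OpenDate; apply OpenDate→AcctNo, CustID and equate their AcctNo, CustID entries.
Rows 2 and 3 agree on BCity, OpenDate, CustID; apply BCity, OpenDate, CustID→AcctNo, Balance and equate their AcctNo, Balance entries.
Rows 1 and 2 agree on OpenDate, AcctNo; apply OpenDate, AcctNo→BCity and equate their BCity entries.
Row 1 is now all distinguished symbols — the join is lossless.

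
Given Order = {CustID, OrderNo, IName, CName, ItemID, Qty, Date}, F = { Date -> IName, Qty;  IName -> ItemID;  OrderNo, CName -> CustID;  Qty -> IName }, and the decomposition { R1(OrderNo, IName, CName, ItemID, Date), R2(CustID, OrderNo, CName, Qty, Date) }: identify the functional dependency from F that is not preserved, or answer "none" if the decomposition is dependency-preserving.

Check Qty → IName: no single fragment contains all of {IName, Qty}, and the restricted closure of {Qty} across the fragments never reaches {IName}.
Date → IName, Qty is preserved.
IName → ItemID is preserved.
OrderNo, CName → CustID is preserved.

Qty -> IName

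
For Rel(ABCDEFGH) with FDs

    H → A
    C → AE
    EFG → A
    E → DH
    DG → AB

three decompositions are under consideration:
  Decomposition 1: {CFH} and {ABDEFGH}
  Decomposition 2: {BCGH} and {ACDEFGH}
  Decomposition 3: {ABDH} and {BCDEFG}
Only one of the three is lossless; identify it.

Decomposition 2

Decomposition 1: common = {FH}, closure = {AFH} → lossy.
Decomposition 2: common = {CGH}, closure = {ABCDEGH} → lossless.
Decomposition 3: common = {BD}, closure = {BD} → lossy.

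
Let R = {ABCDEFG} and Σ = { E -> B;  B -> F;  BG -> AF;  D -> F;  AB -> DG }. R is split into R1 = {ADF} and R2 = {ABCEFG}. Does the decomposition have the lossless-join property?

No

Common attributes: R1 ∩ R2 = {AF}.
No dependency enlarges {AF}, so (AF)⁺ = {AF}.
The closure contains neither all of R1 = {ADF} nor all of R2 = {ABCEFG}, so the common attributes are not a superkey of either fragment. The join is lossy.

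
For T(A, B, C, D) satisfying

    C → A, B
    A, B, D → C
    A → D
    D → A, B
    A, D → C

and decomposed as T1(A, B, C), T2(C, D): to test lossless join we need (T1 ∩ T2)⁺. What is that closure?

A, B, C, D

T1 ∩ T2 = {C}.
C → A, B applies, adding A, B
A → D applies, adding D
Closure: {A, B, C, D}.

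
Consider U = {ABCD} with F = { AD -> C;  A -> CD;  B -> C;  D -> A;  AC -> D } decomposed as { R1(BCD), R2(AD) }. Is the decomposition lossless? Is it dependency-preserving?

Lossless test: (D)⁺ = {ACD}, which contains all of one fragment — lossless.
Dependency preservation: AD → C; A → CD; AC → D are not contained in any single fragment, but the restricted closure of each left-hand side across the fragments still reaches the right-hand side; the remaining FDs each lie inside some fragment. All dependencies are preserved.

lossless and dependency-preserving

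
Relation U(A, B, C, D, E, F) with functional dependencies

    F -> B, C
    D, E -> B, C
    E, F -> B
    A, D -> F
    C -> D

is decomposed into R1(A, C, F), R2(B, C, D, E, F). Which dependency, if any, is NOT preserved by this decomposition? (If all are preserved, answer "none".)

A, D -> F

Check A, D → F: no single fragment contains all of {A, D, F}, and the restricted closure of {A, D} across the fragments never reaches {F}.
F → B, C is preserved.
D, E → B, C is preserved.
E, F → B is preserved.
C → D is preserved.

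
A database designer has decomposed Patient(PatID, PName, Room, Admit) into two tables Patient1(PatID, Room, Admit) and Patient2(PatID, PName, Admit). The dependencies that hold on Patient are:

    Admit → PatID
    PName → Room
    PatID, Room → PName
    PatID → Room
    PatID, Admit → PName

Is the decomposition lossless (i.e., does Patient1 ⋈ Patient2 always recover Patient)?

Yes

Common attributes: Patient1 ∩ Patient2 = {PatID, Admit}.
Closure of {PatID, Admit}: PatID → Room applies, adding Room; PatID, Admit → PName applies, adding PName. So (PatID, Admit)⁺ = {PatID, PName, Room, Admit}.
This closure contains every attribute of Patient1, so Patient1 ∩ Patient2 → Patient1. The join is lossless.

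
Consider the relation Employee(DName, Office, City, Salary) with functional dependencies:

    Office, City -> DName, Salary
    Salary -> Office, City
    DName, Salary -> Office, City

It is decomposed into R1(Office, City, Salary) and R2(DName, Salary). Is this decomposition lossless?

Common attributes: R1 ∩ R2 = {Salary}.
Closure of {Salary}: Salary → Office, City applies, adding Office, City; Office, City → DName, Salary applies, adding DName. So (Salary)⁺ = {DName, Office, City, Salary}.
This closure contains every attribute of R1, so R1 ∩ R2 → R1. The join is lossless.

Yes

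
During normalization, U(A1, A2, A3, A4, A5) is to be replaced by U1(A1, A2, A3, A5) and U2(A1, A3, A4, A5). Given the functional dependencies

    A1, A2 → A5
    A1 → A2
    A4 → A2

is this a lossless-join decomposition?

Yes

Common attributes: U1 ∩ U2 = {A1, A3, A5}.
Closure of {A1, A3, A5}: A1 → A2 applies, adding A2. So (A1, A3, A5)⁺ = {A1, A2, A3, A5}.
This closure contains every attribute of U1, so U1 ∩ U2 → U1. The join is lossless.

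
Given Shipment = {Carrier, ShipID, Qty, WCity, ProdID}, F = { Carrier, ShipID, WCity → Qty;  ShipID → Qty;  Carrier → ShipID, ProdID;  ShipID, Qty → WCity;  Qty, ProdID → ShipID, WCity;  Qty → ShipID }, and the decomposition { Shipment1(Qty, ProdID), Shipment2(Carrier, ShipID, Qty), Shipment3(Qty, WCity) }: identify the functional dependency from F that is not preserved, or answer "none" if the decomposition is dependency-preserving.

Carrier → ShipID, ProdID

Check Carrier → ShipID, ProdID: no single fragment contains all of {Carrier, ShipID, ProdID}, and the restricted closure of {Carrier} across the fragments never reaches {ShipID, ProdID}.
Carrier, ShipID, WCity → Qty is preserved.
ShipID → Qty is preserved.
ShipID, Qty → WCity is preserved.
Qty, ProdID → ShipID, WCity is preserved.
Qty → ShipID is preserved.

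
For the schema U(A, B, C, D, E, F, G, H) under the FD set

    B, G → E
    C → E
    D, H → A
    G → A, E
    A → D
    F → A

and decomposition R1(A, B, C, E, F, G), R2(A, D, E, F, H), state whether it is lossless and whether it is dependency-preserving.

lossy but dependency-preserving

Lossless test: (A, E, F)⁺ = {A, D, E, F}, which is a superkey of neither fragment — lossy.
Dependency preservation: every FD's attributes lie within a single fragment, so each can be enforced locally — preserved.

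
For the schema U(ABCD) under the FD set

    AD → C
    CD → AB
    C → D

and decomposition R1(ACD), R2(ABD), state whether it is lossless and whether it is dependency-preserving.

Lossless test: (AD)⁺ = {ABCD}, which contains all of one fragment — lossless.
Dependency preservation: CD → AB is not contained in any single fragment, but the restricted closure of its left-hand side across the fragments still reaches the right-hand side; the remaining FDs each lie inside some fragment. All dependencies are preserved.

lossless and dependency-preserving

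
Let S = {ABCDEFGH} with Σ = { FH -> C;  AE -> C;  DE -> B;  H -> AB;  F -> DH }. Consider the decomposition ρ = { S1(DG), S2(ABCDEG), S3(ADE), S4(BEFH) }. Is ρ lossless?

No

Chase test. Columns are ABCDEFGH; row i has aⱼ where attribute j ∈ Si, else bᵢⱼ.
Initial tableau (one row per fragment):
  row 1: b11 b12 b13 a4 b15 b16 a7 b18
  row 2: a1 a2 a3 a4 a5 b26 a7 b28
  row 3: a1 b32 b33 a4 a5 b36 b37 b38
  row 4: b41 a2 b43 b44 a5 a6 b47 a8
Rows 2 and 3 agree on AE; apply AE→C and equate their C entries.
Rows 2 and 3 agree on DE; apply DE→B and equate their B entries.
No row becomes fully distinguished — the join is lossy.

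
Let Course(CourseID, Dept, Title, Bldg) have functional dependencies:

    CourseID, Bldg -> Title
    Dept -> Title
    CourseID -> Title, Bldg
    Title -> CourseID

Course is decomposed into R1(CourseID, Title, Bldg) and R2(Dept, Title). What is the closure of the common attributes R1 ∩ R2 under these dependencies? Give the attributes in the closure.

CourseID, Title, Bldg

R1 ∩ R2 = {Title}.
Title → CourseID applies, adding CourseID
CourseID → Title, Bldg applies, adding Bldg
Closure: {CourseID, Title, Bldg}.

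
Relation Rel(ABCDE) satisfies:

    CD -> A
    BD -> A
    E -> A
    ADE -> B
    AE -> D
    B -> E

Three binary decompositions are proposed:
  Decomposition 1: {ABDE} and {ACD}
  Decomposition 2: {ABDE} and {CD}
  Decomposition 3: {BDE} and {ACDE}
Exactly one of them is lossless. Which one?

Decomposition 1: common = {AD}, closure = {AD} → lossy.
Decomposition 2: common = {D}, closure = {D} → lossy.
Decomposition 3: common = {DE}, closure = {ABDE} → lossless.

Decomposition 3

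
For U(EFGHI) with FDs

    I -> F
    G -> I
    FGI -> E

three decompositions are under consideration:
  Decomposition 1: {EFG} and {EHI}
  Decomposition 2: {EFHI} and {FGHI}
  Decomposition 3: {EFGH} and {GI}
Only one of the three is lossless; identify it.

Decomposition 1: common = {E}, closure = {E} → lossy.
Decomposition 2: common = {FHI}, closure = {FHI} → lossy.
Decomposition 3: common = {G}, closure = {EFGI} → lossless.

Decomposition 3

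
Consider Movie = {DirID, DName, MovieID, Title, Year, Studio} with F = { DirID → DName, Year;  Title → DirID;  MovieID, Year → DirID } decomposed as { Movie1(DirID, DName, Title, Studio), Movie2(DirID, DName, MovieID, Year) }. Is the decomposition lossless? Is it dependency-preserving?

lossy but dependency-preserving

Lossless test: (DirID, DName)⁺ = {DirID, DName, Year}, which is a superkey of neither fragment — lossy.
Dependency preservation: every FD's attributes lie within a single fragment, so each can be enforced locally — preserved.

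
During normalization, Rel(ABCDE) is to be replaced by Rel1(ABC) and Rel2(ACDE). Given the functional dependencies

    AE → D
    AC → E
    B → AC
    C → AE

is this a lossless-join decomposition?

Yes

Common attributes: Rel1 ∩ Rel2 = {AC}.
Closure of {AC}: AC → E applies, adding E; AE → D applies, adding D. So (AC)⁺ = {ACDE}.
This closure contains every attribute of Rel2, so Rel1 ∩ Rel2 → Rel2. The join is lossless.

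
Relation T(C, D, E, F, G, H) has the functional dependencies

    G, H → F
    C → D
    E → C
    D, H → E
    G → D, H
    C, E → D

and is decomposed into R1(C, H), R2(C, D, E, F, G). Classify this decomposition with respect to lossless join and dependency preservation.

lossy and not dependency-preserving

Lossless test: (C)⁺ = {C, D}, which is a superkey of neither fragment — lossy.
Dependency preservation: the restricted closure of {D, H} across the fragments never reaches {E}, so D, H → E cannot be enforced without a join — not preserved.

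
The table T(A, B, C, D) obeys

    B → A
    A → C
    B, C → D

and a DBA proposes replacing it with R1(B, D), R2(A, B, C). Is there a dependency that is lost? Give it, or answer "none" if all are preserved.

none

B → A lies within R2.
A → C lies within R2.
B, C → D: restricted closure across fragments reaches D.
Every dependency is enforceable on the fragments, so the decomposition is dependency-preserving.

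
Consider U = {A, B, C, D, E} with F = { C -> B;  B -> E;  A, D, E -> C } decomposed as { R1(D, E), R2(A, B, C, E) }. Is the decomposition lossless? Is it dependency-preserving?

lossy and not dependency-preserving

Lossless test: (E)⁺ = {E}, which is a superkey of neither fragment — lossy.
Dependency preservation: the restricted closure of {A, D, E} across the fragments never reaches {C}, so A, D, E → C cannot be enforced without a join — not preserved.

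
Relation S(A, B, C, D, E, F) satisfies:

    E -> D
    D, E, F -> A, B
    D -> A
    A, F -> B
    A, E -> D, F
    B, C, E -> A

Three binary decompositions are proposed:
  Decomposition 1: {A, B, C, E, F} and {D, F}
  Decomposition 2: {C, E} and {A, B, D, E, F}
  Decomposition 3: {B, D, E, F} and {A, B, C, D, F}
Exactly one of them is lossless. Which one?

Decomposition 2

Decomposition 1: common = {F}, closure = {F} → lossy.
Decomposition 2: common = {E}, closure = {A, B, D, E, F} → lossless.
Decomposition 3: common = {B, D, F}, closure = {A, B, D, F} → lossy.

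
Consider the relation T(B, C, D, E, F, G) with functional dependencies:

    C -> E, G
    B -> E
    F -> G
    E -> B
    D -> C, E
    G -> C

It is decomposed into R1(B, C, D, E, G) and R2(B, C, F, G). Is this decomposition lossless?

Common attributes: R1 ∩ R2 = {B, C, G}.
Closure of {B, C, G}: C → E, G applies, adding E. So (B, C, G)⁺ = {B, C, E, G}.
The closure contains neither all of R1 = {B, C, D, E, G} nor all of R2 = {B, C, F, G}, so the common attributes are not a superkey of either fragment. The join is lossy.

No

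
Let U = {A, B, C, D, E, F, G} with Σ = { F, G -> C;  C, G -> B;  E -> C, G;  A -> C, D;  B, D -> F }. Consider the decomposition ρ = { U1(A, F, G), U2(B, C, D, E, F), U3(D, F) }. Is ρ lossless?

No

Chase test. Columns are A, B, C, D, E, F, G; row i has aⱼ where attribute j ∈ Ui, else bᵢⱼ.
Initial tableau (one row per fragment):
  row 1: a1 b12 b13 b14 b15 a6 a7
  row 2: b21 a2 a3 a4 a5 a6 b27
  row 3: b31 b32 b33 a4 b35 a6 b37
No row becomes fully distinguished — the join is lossy.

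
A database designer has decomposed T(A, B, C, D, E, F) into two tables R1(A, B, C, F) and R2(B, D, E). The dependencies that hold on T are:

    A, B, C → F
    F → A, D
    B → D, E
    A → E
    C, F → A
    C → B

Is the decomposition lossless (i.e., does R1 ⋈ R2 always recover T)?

Common attributes: R1 ∩ R2 = {B}.
Closure of {B}: B → D, E applies, adding D, E. So (B)⁺ = {B, D, E}.
This closure contains every attribute of R2, so R1 ∩ R2 → R2. The join is lossless.

Yes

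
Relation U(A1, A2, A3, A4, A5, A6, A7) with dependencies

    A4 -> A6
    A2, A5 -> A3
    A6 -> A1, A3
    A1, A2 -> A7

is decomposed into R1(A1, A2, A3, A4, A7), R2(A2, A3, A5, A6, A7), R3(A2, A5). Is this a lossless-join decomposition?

Chase test. Columns are A1, A2, A3, A4, A5, A6, A7; row i has aⱼ where attribute j ∈ Ri, else bᵢⱼ.
Initial tableau (one row per fragment):
  row 1: a1 a2 a3 a4 b15 b16 a7
  row 2: b21 a2 a3 b24 a5 a6 a7
  row 3: b31 a2 b33 b34 a5 b36 b37
Rows 2 and 3 agree on A2, A5; apply A2, A5→A3 and equate their A3 entries.
No row becomes fully distinguished — the join is lossy.

No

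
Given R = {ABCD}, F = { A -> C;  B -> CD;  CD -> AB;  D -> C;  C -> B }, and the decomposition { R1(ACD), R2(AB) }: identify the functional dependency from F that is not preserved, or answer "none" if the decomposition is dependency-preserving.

none

A → C lies within R1.
B → CD: restricted closure across fragments reaches CD.
CD → AB: restricted closure across fragments reaches AB.
D → C lies within R1.
C → B: restricted closure across fragments reaches B.
Every dependency is enforceable on the fragments, so the decomposition is dependency-preserving.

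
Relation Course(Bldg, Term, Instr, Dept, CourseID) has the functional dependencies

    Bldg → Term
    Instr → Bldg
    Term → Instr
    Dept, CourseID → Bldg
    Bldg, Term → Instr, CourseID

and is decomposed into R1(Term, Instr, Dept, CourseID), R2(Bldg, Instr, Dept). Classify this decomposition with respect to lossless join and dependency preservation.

lossless and dependency-preserving

Lossless test: (Instr, Dept)⁺ = {Bldg, Term, Instr, Dept, CourseID}, which contains all of one fragment — lossless.
Dependency preservation: Bldg → Term; Dept, CourseID → Bldg; Bldg, Term → Instr, CourseID are not contained in any single fragment, but the restricted closure of each left-hand side across the fragments still reaches the right-hand side; the remaining FDs each lie inside some fragment. All dependencies are preserved.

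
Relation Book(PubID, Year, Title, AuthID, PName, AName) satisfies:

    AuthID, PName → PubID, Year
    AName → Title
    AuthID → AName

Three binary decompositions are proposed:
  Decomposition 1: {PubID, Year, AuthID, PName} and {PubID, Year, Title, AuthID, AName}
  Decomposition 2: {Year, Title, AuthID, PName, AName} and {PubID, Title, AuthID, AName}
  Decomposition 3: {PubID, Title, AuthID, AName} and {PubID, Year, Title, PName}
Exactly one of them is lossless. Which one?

Decomposition 1

Decomposition 1: common = {PubID, Year, AuthID}, closure = {PubID, Year, Title, AuthID, AName} → lossless.
Decomposition 2: common = {Title, AuthID, AName}, closure = {Title, AuthID, AName} → lossy.
Decomposition 3: common = {PubID, Title}, closure = {PubID, Title} → lossy.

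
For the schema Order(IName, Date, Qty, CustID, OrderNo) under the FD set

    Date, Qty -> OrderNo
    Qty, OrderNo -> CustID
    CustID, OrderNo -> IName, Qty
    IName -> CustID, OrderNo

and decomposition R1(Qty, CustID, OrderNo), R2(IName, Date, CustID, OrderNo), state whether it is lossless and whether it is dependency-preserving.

lossless but not dependency-preserving

Lossless test: (CustID, OrderNo)⁺ = {IName, Qty, CustID, OrderNo}, which contains all of one fragment — lossless.
Dependency preservation: the restricted closure of {Date, Qty} across the fragments never reaches {OrderNo}, so Date, Qty → OrderNo cannot be enforced without a join — not preserved.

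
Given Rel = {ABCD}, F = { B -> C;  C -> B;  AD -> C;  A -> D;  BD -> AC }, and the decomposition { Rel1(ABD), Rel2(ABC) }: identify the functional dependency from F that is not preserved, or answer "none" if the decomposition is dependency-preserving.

none

B → C lies within Rel2.
C → B lies within Rel2.
AD → C: restricted closure across fragments reaches C.
A → D lies within Rel1.
BD → AC: restricted closure across fragments reaches AC.
Every dependency is enforceable on the fragments, so the decomposition is dependency-preserving.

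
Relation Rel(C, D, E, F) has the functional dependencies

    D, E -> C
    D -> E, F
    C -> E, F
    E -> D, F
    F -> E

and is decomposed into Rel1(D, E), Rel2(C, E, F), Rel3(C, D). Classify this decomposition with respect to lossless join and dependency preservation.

lossless and dependency-preserving

Lossless test (chase): Rows 1 and 3 agree on D; apply D→E, F and equate their E, F entries. Rows 2 and 3 agree on C; apply C→E, F and equate their E, F entries. Rows 1 and 2 agree on E; apply E→D, F and equate their D, F entries. Rows 1 and 2 agree on D, E; apply D, E→C and equate their C entries. Row 1 is now all distinguished symbols — the join is lossless.
Dependency preservation: D, E → C; D → E, F; E → D, F are not contained in any single fragment, but the restricted closure of each left-hand side across the fragments still reaches the right-hand side; the remaining FDs each lie inside some fragment. All dependencies are preserved.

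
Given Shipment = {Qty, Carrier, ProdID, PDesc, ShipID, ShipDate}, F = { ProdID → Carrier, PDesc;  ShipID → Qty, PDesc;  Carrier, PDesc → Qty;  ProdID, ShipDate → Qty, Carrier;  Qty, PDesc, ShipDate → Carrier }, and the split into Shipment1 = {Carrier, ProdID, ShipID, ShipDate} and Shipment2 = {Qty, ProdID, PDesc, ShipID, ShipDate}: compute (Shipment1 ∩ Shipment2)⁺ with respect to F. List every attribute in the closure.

Qty, Carrier, ProdID, PDesc, ShipID, ShipDate

Shipment1 ∩ Shipment2 = {ProdID, ShipID, ShipDate}.
ProdID → Carrier, PDesc applies, adding Carrier, PDesc
ShipID → Qty, PDesc applies, adding Qty
Closure: {Qty, Carrier, ProdID, PDesc, ShipID, ShipDate}.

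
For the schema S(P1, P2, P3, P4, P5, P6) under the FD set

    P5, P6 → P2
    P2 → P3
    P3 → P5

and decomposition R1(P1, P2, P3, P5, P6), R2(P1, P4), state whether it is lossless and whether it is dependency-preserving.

Lossless test: (P1)⁺ = {P1}, which is a superkey of neither fragment — lossy.
Dependency preservation: every FD's attributes lie within a single fragment, so each can be enforced locally — preserved.

lossy but dependency-preserving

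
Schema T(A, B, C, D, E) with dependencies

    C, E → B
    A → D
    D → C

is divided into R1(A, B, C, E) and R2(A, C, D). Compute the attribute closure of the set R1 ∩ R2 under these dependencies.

A, C, D

R1 ∩ R2 = {A, C}.
A → D applies, adding D
Closure: {A, C, D}.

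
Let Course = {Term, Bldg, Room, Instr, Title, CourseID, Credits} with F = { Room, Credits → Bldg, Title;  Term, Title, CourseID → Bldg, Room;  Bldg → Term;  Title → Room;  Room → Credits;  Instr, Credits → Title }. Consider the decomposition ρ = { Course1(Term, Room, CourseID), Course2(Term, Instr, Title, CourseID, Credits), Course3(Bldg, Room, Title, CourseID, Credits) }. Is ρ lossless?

Chase test. Columns are Term, Bldg, Room, Instr, Title, CourseID, Credits; row i has aⱼ where attribute j ∈ Coursei, else bᵢⱼ.
Initial tableau (one row per fragment):
  row 1: a1 b12 a3 b14 b15 a6 b17
  row 2: a1 b22 b23 a4 a5 a6 a7
  row 3: b31 a2 a3 b34 a5 a6 a7
Rows 2 and 3 agree on Title; apply Title→Room and equate their Room entries.
Rows 1 and 2 agree on Room; apply Room→Credits and equate their Credits entries.
Rows 1 and 2 agree on Room, Credits; apply Room, Credits→Bldg, Title and equate their Bldg, Title entries.
Rows 1 and 3 agree on Room, Credits; apply Room, Credits→Bldg, Title and equate their Bldg, Title entries.
Rows 1 and 3 agree on Bldg; apply Bldg→Term and equate their Term entries.
Row 2 is now all distinguished symbols — the join is lossless.

Yes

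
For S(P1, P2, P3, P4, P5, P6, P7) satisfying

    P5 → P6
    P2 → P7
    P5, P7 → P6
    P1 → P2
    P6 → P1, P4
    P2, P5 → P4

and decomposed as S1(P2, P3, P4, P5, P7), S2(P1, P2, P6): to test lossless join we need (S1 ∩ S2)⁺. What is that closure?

S1 ∩ S2 = {P2}.
P2 → P7 applies, adding P7
Closure: {P2, P7}.

P2, P7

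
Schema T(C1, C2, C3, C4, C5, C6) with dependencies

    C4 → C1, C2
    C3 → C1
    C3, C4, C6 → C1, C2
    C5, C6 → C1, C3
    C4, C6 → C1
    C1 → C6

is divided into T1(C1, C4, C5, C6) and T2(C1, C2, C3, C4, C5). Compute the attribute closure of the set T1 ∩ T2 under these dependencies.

T1 ∩ T2 = {C1, C4, C5}.
C4 → C1, C2 applies, adding C2
C1 → C6 applies, adding C6
C5, C6 → C1, C3 applies, adding C3
Closure: {C1, C2, C3, C4, C5, C6}.

C1, C2, C3, C4, C5, C6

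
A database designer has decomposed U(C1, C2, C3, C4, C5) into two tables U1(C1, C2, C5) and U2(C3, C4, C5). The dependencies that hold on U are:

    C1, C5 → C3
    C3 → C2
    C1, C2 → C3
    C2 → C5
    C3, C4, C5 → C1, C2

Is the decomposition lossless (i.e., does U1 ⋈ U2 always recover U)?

No

Common attributes: U1 ∩ U2 = {C5}.
No dependency enlarges {C5}, so (C5)⁺ = {C5}.
The closure contains neither all of U1 = {C1, C2, C5} nor all of U2 = {C3, C4, C5}, so the common attributes are not a superkey of either fragment. The join is lossy.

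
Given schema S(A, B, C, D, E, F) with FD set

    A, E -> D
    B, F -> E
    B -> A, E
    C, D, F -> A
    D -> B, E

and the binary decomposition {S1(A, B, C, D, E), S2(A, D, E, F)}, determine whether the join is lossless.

No

Common attributes: S1 ∩ S2 = {A, D, E}.
Closure of {A, D, E}: D → B, E applies, adding B. So (A, D, E)⁺ = {A, B, D, E}.
The closure contains neither all of S1 = {A, B, C, D, E} nor all of S2 = {A, D, E, F}, so the common attributes are not a superkey of either fragment. The join is lossy.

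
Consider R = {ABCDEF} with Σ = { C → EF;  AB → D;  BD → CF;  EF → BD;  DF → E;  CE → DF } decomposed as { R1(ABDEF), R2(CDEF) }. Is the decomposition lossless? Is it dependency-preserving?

lossless and dependency-preserving

Lossless test: (DEF)⁺ = {BCDEF}, which contains all of one fragment — lossless.
Dependency preservation: BD → CF is not contained in any single fragment, but the restricted closure of its left-hand side across the fragments still reaches the right-hand side; the remaining FDs each lie inside some fragment. All dependencies are preserved.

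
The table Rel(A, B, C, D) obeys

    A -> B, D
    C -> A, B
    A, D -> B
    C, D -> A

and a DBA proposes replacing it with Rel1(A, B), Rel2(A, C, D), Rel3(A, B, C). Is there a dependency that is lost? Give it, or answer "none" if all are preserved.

none

A → B, D: restricted closure across fragments reaches B, D.
C → A, B lies within Rel3.
A, D → B: restricted closure across fragments reaches B.
C, D → A lies within Rel2.
Every dependency is enforceable on the fragments, so the decomposition is dependency-preserving.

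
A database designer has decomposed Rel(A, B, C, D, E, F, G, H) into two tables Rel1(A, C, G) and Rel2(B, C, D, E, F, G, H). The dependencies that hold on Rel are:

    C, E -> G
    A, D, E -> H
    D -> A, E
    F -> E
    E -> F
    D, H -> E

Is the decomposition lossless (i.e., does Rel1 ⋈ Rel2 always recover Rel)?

Common attributes: Rel1 ∩ Rel2 = {C, G}.
No dependency enlarges {C, G}, so (C, G)⁺ = {C, G}.
The closure contains neither all of Rel1 = {A, C, G} nor all of Rel2 = {B, C, D, E, F, G, H}, so the common attributes are not a superkey of either fragment. The join is lossy.

No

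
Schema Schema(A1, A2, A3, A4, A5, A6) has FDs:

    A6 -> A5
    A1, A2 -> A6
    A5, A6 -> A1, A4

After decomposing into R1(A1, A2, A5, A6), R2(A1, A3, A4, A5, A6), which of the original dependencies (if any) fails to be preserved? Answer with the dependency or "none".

none

A6 → A5 lies within R1.
A1, A2 → A6 lies within R1.
A5, A6 → A1, A4 lies within R2.
Every dependency is enforceable on the fragments, so the decomposition is dependency-preserving.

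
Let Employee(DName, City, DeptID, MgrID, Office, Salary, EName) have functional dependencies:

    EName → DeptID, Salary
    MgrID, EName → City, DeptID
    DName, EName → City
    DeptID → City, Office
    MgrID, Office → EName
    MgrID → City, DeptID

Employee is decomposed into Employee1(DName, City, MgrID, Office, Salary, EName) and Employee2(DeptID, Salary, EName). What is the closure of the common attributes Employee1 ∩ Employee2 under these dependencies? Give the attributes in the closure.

Employee1 ∩ Employee2 = {Salary, EName}.
EName → DeptID, Salary applies, adding DeptID
DeptID → City, Office applies, adding City, Office
Closure: {City, DeptID, Office, Salary, EName}.

City, DeptID, Office, Salary, EName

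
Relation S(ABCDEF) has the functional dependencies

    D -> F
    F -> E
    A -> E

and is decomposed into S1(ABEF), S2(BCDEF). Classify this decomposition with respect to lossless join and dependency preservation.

Lossless test: (BEF)⁺ = {BEF}, which is a superkey of neither fragment — lossy.
Dependency preservation: every FD's attributes lie within a single fragment, so each can be enforced locally — preserved.

lossy but dependency-preserving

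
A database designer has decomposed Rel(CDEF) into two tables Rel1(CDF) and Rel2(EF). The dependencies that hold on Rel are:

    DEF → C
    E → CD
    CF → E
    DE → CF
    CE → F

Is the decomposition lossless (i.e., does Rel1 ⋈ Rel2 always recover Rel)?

Common attributes: Rel1 ∩ Rel2 = {F}.
No dependency enlarges {F}, so (F)⁺ = {F}.
The closure contains neither all of Rel1 = {CDF} nor all of Rel2 = {EF}, so the common attributes are not a superkey of either fragment. The join is lossy.

No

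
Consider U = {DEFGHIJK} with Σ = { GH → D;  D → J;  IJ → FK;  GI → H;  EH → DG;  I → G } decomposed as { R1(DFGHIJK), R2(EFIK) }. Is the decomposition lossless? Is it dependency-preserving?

lossless but not dependency-preserving

Lossless test: (FIK)⁺ = {DFGHIJK}, which contains all of one fragment — lossless.
Dependency preservation: the restricted closure of {EH} across the fragments never reaches {DG}, so EH → DG cannot be enforced without a join — not preserved.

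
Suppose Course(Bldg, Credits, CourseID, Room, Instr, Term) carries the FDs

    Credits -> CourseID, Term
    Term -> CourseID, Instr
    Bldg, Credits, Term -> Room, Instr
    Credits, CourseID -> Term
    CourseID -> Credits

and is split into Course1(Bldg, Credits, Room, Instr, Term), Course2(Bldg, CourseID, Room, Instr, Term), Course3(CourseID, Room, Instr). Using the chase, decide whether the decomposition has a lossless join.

Yes

Chase test. Columns are Bldg, Credits, CourseID, Room, Instr, Term; row i has aⱼ where attribute j ∈ Coursei, else bᵢⱼ.
Initial tableau (one row per fragment):
  row 1: a1 a2 b13 a4 a5 a6
  row 2: a1 b22 a3 a4 a5 a6
  row 3: b31 b32 a3 a4 a5 b36
Rows 1 and 2 agree on Term; apply Term→CourseID, Instr and equate their CourseID, Instr entries.
Rows 1 and 2 agree on CourseID; apply CourseID→Credits and equate their Credits entries.
Rows 1 and 3 agree on CourseID; apply CourseID→Credits and equate their Credits entries.
Rows 1 and 3 agree on Credits; apply Credits→CourseID, Term and equate their CourseID, Term entries.
Row 1 is now all distinguished symbols — the join is lossless.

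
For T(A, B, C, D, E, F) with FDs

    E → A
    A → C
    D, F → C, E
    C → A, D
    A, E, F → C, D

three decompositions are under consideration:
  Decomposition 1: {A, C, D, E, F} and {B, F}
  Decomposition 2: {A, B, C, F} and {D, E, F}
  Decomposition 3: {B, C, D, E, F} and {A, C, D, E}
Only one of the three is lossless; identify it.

Decomposition 1: common = {F}, closure = {F} → lossy.
Decomposition 2: common = {F}, closure = {F} → lossy.
Decomposition 3: common = {C, D, E}, closure = {A, C, D, E} → lossless.

Decomposition 3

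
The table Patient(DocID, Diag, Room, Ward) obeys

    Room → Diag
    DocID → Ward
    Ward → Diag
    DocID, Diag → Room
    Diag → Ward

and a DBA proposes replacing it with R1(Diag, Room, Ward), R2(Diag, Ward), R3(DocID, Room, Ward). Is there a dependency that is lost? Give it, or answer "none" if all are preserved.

none

Room → Diag lies within R1.
DocID → Ward lies within R3.
Ward → Diag lies within R1.
DocID, Diag → Room: restricted closure across fragments reaches Room.
Diag → Ward lies within R1.
Every dependency is enforceable on the fragments, so the decomposition is dependency-preserving.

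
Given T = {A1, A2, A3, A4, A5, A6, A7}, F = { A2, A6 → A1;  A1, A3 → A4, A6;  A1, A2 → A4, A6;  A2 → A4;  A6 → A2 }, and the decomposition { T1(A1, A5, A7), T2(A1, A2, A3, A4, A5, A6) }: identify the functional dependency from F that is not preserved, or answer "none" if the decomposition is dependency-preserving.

none

A2, A6 → A1 lies within T2.
A1, A3 → A4, A6 lies within T2.
A1, A2 → A4, A6 lies within T2.
A2 → A4 lies within T2.
A6 → A2 lies within T2.
Every dependency is enforceable on the fragments, so the decomposition is dependency-preserving.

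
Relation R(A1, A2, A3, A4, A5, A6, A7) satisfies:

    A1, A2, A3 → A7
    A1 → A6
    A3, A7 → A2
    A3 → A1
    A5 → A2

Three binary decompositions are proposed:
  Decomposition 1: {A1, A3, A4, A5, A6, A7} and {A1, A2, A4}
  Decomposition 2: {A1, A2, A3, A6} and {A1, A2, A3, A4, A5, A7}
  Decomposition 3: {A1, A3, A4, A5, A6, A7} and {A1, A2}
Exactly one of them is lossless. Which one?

Decomposition 2

Decomposition 1: common = {A1, A4}, closure = {A1, A4, A6} → lossy.
Decomposition 2: common = {A1, A2, A3}, closure = {A1, A2, A3, A6, A7} → lossless.
Decomposition 3: common = {A1}, closure = {A1, A6} → lossy.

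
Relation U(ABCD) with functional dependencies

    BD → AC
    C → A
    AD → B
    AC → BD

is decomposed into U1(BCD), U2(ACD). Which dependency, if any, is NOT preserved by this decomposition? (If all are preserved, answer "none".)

none

BD → AC: restricted closure across fragments reaches AC.
C → A lies within U2.
AD → B: restricted closure across fragments reaches B.
AC → BD: restricted closure across fragments reaches BD.
Every dependency is enforceable on the fragments, so the decomposition is dependency-preserving.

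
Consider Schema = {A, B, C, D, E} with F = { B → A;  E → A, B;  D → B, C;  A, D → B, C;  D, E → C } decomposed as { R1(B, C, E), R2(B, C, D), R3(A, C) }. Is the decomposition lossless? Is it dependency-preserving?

Lossless test (chase): Rows 1 and 2 agree on B; apply B→A and equate their A entries. No row becomes fully distinguished — the join is lossy.
Dependency preservation: the restricted closure of {B} across the fragments never reaches {A}, so B → A cannot be enforced without a join — not preserved.

lossy and not dependency-preserving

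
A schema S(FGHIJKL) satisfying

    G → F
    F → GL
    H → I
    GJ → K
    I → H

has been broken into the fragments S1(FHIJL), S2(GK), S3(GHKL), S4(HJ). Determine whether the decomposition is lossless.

No

Chase test. Columns are FGHIJKL; row i has aⱼ where attribute j ∈ Si, else bᵢⱼ.
Initial tableau (one row per fragment):
  row 1: a1 b12 a3 a4 a5 b16 a7
  row 2: b21 a2 b23 b24 b25 a6 b27
  row 3: b31 a2 a3 b34 b35 a6 a7
  row 4: b41 b42 a3 b44 a5 b46 b47
Rows 2 and 3 agree on G; apply G→F and equate their F entries.
Rows 2 and 3 agree on F; apply F→GL and equate their GL entries.
Rows 1 and 3 agree on H; apply H→I and equate their I entries.
Rows 1 and 4 agree on H; apply H→I and equate their I entries.
No row becomes fully distinguished — the join is lossy.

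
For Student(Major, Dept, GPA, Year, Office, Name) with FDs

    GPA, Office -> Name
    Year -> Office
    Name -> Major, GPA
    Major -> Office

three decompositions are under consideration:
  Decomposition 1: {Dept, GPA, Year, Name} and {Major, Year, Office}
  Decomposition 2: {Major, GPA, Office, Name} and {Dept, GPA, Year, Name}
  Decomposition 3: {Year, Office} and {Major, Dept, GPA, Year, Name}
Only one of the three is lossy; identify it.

Decomposition 1

Decomposition 1: common = {Year}, closure = {Year, Office} → lossy.
Decomposition 2: common = {GPA, Name}, closure = {Major, GPA, Office, Name} → lossless.
Decomposition 3: common = {Year}, closure = {Year, Office} → lossless.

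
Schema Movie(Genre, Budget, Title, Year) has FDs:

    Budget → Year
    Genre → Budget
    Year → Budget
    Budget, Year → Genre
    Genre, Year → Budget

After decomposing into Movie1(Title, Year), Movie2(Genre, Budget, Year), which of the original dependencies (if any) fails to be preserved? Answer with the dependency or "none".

Budget → Year lies within Movie2.
Genre → Budget lies within Movie2.
Year → Budget lies within Movie2.
Budget, Year → Genre lies within Movie2.
Genre, Year → Budget lies within Movie2.
Every dependency is enforceable on the fragments, so the decomposition is dependency-preserving.

none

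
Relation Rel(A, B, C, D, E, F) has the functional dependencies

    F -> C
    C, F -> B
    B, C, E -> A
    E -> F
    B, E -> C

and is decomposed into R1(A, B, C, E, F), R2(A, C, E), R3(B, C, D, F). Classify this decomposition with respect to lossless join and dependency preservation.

lossy but dependency-preserving

Lossless test (chase): Rows 1 and 2 agree on E; apply E→F and equate their F entries. Rows 1 and 2 agree on C, F; apply C, F→B and equate their B entries. No row becomes fully distinguished — the join is lossy.
Dependency preservation: every FD's attributes lie within a single fragment, so each can be enforced locally — preserved.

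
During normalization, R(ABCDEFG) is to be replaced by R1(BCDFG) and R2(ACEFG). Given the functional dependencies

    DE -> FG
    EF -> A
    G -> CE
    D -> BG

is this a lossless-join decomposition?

Common attributes: R1 ∩ R2 = {CFG}.
Closure of {CFG}: G → CE applies, adding E; EF → A applies, adding A. So (CFG)⁺ = {ACEFG}.
This closure contains every attribute of R2, so R1 ∩ R2 → R2. The join is lossless.

Yes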